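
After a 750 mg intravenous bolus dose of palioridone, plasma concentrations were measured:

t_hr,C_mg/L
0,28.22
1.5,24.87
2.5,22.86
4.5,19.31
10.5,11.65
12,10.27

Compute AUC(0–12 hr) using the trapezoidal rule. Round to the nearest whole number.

AUC = 215 mg/L·hr

Trapezoidal AUC_0→12:
  [0→1.5]: (28.22+24.87)/2 × 1.5 = 39.8175
  [1.5→2.5]: (24.87+22.86)/2 × 1 = 23.865
  [2.5→4.5]: (22.86+19.31)/2 × 2 = 42.17
  [4.5→10.5]: (19.31+11.65)/2 × 6 = 92.88
  [10.5→12]: (11.65+10.27)/2 × 1.5 = 16.44
  Sum = 215.1725 mg/L·hr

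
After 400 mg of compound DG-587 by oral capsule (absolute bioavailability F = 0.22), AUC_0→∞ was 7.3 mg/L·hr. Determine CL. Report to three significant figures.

CL = 12.1 L/hr

CL = F × Dose / AUC_0→∞
   = 0.22 × 400 / 7.3 = 12.0548 L/hr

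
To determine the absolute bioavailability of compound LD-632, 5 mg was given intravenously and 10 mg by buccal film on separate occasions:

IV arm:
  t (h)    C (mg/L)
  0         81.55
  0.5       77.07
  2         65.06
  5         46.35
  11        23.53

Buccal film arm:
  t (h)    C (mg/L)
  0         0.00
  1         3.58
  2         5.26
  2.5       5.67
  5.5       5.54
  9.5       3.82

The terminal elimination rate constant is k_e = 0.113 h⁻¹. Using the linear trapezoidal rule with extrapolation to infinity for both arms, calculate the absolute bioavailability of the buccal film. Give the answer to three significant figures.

F = 0.0535

Trapezoidal AUC_0→11 (IV):
  [0→0.5]: (81.55+77.07)/2 × 0.5 = 39.655
  [0.5→2]: (77.07+65.06)/2 × 1.5 = 106.5975
  [2→5]: (65.06+46.35)/2 × 3 = 167.115
  [5→11]: (46.35+23.53)/2 × 6 = 209.64
  Sum = 523.0075 mg/L·h
IV tail: 23.53/0.113 = 208.230; AUC_iv,0→∞ = 523.0075 + 208.230 = 731.2375 mg/L·h
Trapezoidal AUC_0→9.5 (buccal film):
  [0→1]: (0.00+3.58)/2 × 1 = 1.79
  [1→2]: (3.58+5.26)/2 × 1 = 4.42
  [2→2.5]: (5.26+5.67)/2 × 0.5 = 2.7325
  [2.5→5.5]: (5.67+5.54)/2 × 3 = 16.815
  [5.5→9.5]: (5.54+3.82)/2 × 4 = 18.72
  Sum = 44.4775 mg/L·h
buccal film tail: 3.82/0.113 = 33.805; AUC_ev,0→∞ = 44.4775 + 33.805 = 78.2825 mg/L·h
F = (AUC_ev/D_ev)/(AUC_iv/D_iv) = (78.2825/10)/(731.2375/5) = 7.82825/146.2475 = 0.0535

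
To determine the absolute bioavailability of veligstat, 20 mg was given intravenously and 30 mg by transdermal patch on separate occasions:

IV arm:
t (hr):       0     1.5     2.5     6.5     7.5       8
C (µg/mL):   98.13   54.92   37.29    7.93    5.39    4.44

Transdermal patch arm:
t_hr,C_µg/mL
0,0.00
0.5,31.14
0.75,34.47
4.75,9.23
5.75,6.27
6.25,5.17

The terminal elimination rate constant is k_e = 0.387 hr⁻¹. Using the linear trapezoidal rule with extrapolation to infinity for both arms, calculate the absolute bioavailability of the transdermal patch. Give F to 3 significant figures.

F = 0.312

Trapezoidal AUC_0→8 (IV):
  [0→1.5]: (98.13+54.92)/2 × 1.5 = 114.7875
  [1.5→2.5]: (54.92+37.29)/2 × 1 = 46.105
  [2.5→6.5]: (37.29+7.93)/2 × 4 = 90.44
  [6.5→7.5]: (7.93+5.39)/2 × 1 = 6.66
  [7.5→8]: (5.39+4.44)/2 × 0.5 = 2.4575
  Sum = 260.45 µg/mL·hr
IV tail: 4.44/0.387 = 11.473; AUC_iv,0→∞ = 260.45 + 11.473 = 271.923 µg/mL·hr
Trapezoidal AUC_0→6.25 (transdermal patch):
  [0→0.5]: (0.00+31.14)/2 × 0.5 = 7.785
  [0.5→0.75]: (31.14+34.47)/2 × 0.25 = 8.20125
  [0.75→4.75]: (34.47+9.23)/2 × 4 = 87.4
  [4.75→5.75]: (9.23+6.27)/2 × 1 = 7.75
  [5.75→6.25]: (6.27+5.17)/2 × 0.5 = 2.86
  Sum = 113.99625 µg/mL·hr
transdermal patch tail: 5.17/0.387 = 13.359; AUC_ev,0→∞ = 113.99625 + 13.359 = 127.35525 µg/mL·hr
F = (AUC_ev/D_ev)/(AUC_iv/D_iv) = (127.35525/30)/(271.923/20) = 4.245175/13.59615 = 0.3122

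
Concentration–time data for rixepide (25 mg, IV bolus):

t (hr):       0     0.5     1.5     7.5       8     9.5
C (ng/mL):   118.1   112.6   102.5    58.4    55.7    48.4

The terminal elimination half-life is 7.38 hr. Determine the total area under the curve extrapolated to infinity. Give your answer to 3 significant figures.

AUC = 1270 ng/mL·hr

Trapezoidal AUC_0→9.5:
  [0→0.5]: (118.1+112.6)/2 × 0.5 = 57.675
  [0.5→1.5]: (112.6+102.5)/2 × 1 = 107.55
  [1.5→7.5]: (102.5+58.4)/2 × 6 = 482.7
  [7.5→8]: (58.4+55.7)/2 × 0.5 = 28.525
  [8→9.5]: (55.7+48.4)/2 × 1.5 = 78.075
  Sum = 754.525 ng/mL·hr
k_e = ln2 / t½ = 0.693147 / 7.38 = 0.0939 hr^-1
Extrapolated tail: C_last / k_e = 48.4 / 0.0939 = 515.442
AUC_0→∞ = 754.525 + 515.442 = 1269.967 ng/mL·hr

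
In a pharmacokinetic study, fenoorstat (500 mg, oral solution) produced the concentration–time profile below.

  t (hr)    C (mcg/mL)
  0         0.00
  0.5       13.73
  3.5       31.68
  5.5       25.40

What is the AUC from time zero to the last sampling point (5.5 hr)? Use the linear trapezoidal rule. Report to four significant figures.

AUC = 128.6 mcg/mL·hr

Trapezoidal AUC_0→5.5:
  [0→0.5]: (0.00+13.73)/2 × 0.5 = 3.4325
  [0.5→3.5]: (13.73+31.68)/2 × 3 = 68.115
  [3.5→5.5]: (31.68+25.40)/2 × 2 = 57.08
  Sum = 128.6275 mcg/mL·hr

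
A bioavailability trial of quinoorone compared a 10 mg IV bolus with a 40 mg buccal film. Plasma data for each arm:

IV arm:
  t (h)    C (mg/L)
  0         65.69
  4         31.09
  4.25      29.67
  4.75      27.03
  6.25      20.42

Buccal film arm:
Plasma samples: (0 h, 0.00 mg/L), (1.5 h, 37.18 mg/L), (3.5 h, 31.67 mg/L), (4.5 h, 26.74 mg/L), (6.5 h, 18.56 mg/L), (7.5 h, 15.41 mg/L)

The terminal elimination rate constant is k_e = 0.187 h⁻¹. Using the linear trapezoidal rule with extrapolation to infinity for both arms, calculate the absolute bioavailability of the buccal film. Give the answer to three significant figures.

F = 0.188

Trapezoidal AUC_0→6.25 (IV):
  [0→4]: (65.69+31.09)/2 × 4 = 193.56
  [4→4.25]: (31.09+29.67)/2 × 0.25 = 7.595
  [4.25→4.75]: (29.67+27.03)/2 × 0.5 = 14.175
  [4.75→6.25]: (27.03+20.42)/2 × 1.5 = 35.5875
  Sum = 250.9175 mg/L·h
IV tail: 20.42/0.187 = 109.198; AUC_iv,0→∞ = 250.9175 + 109.198 = 360.1155 mg/L·h
Trapezoidal AUC_0→7.5 (buccal film):
  [0→1.5]: (0.00+37.18)/2 × 1.5 = 27.885
  [1.5→3.5]: (37.18+31.67)/2 × 2 = 68.85
  [3.5→4.5]: (31.67+26.74)/2 × 1 = 29.205
  [4.5→6.5]: (26.74+18.56)/2 × 2 = 45.3
  [6.5→7.5]: (18.56+15.41)/2 × 1 = 16.985
  Sum = 188.225 mg/L·h
buccal film tail: 15.41/0.187 = 82.406; AUC_ev,0→∞ = 188.225 + 82.406 = 270.631 mg/L·h
F = (AUC_ev/D_ev)/(AUC_iv/D_iv) = (270.631/40)/(360.1155/10) = 6.765775/36.01155 = 0.1879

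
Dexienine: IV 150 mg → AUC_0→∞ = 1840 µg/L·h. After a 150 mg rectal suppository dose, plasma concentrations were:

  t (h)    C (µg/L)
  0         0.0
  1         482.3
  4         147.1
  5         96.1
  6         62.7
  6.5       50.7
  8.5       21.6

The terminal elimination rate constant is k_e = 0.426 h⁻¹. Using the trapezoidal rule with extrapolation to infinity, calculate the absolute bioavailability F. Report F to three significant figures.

F = 0.836

Trapezoidal AUC_0→8.5 (rectal suppository):
  [0→1]: (0.0+482.3)/2 × 1 = 241.15
  [1→4]: (482.3+147.1)/2 × 3 = 944.1
  [4→5]: (147.1+96.1)/2 × 1 = 121.6
  [5→6]: (96.1+62.7)/2 × 1 = 79.4
  [6→6.5]: (62.7+50.7)/2 × 0.5 = 28.35
  [6.5→8.5]: (50.7+21.6)/2 × 2 = 72.3
  Sum = 1486.9 µg/L·h
Tail: C_last/k_e = 21.6/0.426 = 50.704
AUC_0→∞ (rectal suppository) = 1486.9 + 50.704 = 1537.604 µg/L·h
F = (AUC_ev/D_ev)/(AUC_iv/D_iv) = (1537.604/150)/(1840/150) = 10.2507/12.2667 = 0.8357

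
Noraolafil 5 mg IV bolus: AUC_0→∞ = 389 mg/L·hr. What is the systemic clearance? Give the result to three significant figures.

CL = Dose_iv / AUC_0→∞
   = 5 / 389 = 0.0128535 L/hr

CL = 0.0129 L/hr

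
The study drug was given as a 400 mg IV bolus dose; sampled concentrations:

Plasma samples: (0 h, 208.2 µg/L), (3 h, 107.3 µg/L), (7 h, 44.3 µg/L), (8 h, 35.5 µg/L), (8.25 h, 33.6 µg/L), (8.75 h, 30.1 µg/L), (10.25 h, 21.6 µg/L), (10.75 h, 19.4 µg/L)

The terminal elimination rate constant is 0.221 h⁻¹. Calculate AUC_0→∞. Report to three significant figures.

AUC = 978 µg/L·h

Trapezoidal AUC_0→10.75:
  [0→3]: (208.2+107.3)/2 × 3 = 473.25
  [3→7]: (107.3+44.3)/2 × 4 = 303.2
  [7→8]: (44.3+35.5)/2 × 1 = 39.9
  [8→8.25]: (35.5+33.6)/2 × 0.25 = 8.6375
  [8.25→8.75]: (33.6+30.1)/2 × 0.5 = 15.925
  [8.75→10.25]: (30.1+21.6)/2 × 1.5 = 38.775
  [10.25→10.75]: (21.6+19.4)/2 × 0.5 = 10.25
  Sum = 889.9375 µg/L·h
Extrapolated tail: C_last / k_e = 19.4 / 0.221 = 87.783
AUC_0→∞ = 889.9375 + 87.783 = 977.7205 µg/L·h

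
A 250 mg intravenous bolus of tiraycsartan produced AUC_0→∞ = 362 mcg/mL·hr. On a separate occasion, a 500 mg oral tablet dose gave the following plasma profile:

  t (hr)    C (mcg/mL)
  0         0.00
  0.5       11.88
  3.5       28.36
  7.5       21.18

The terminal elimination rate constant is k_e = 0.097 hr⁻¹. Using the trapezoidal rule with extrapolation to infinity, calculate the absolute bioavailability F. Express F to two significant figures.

F = 0.53

Trapezoidal AUC_0→7.5 (oral tablet):
  [0→0.5]: (0.00+11.88)/2 × 0.5 = 2.97
  [0.5→3.5]: (11.88+28.36)/2 × 3 = 60.36
  [3.5→7.5]: (28.36+21.18)/2 × 4 = 99.08
  Sum = 162.41 mcg/mL·hr
Tail: C_last/k_e = 21.18/0.097 = 218.351
AUC_0→∞ (oral tablet) = 162.41 + 218.351 = 380.761 mcg/mL·hr
F = (AUC_ev/D_ev)/(AUC_iv/D_iv) = (380.761/500)/(362/250) = 0.761522/1.448 = 0.5259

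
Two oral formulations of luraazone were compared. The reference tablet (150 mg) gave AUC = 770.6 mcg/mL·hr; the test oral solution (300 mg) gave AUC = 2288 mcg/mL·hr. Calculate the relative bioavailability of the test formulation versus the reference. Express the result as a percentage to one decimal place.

F_rel = 148.5%

F_rel = (AUC_test/D_test) / (AUC_ref/D_ref)
      = (2288/300) / (770.6/150)
      = 7.62667 / 5.13733 = 1.4846 = 148.46%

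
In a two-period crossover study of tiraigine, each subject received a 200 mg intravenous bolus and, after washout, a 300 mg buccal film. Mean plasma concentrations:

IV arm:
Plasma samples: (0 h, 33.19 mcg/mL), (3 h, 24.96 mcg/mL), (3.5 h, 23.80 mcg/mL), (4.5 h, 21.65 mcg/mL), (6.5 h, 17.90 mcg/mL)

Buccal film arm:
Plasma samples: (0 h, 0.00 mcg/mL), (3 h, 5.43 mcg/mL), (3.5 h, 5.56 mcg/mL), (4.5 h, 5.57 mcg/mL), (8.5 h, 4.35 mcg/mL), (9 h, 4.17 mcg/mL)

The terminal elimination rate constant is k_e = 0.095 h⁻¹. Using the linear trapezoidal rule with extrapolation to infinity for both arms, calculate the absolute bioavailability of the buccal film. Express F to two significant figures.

Trapezoidal AUC_0→6.5 (IV):
  [0→3]: (33.19+24.96)/2 × 3 = 87.225
  [3→3.5]: (24.96+23.80)/2 × 0.5 = 12.19
  [3.5→4.5]: (23.80+21.65)/2 × 1 = 22.725
  [4.5→6.5]: (21.65+17.90)/2 × 2 = 39.55
  Sum = 161.69 mcg/mL·h
IV tail: 17.90/0.095 = 188.421; AUC_iv,0→∞ = 161.69 + 188.421 = 350.111 mcg/mL·h
Trapezoidal AUC_0→9 (buccal film):
  [0→3]: (0.00+5.43)/2 × 3 = 8.145
  [3→3.5]: (5.43+5.56)/2 × 0.5 = 2.7475
  [3.5→4.5]: (5.56+5.57)/2 × 1 = 5.565
  [4.5→8.5]: (5.57+4.35)/2 × 4 = 19.84
  [8.5→9]: (4.35+4.17)/2 × 0.5 = 2.13
  Sum = 38.4275 mcg/mL·h
buccal film tail: 4.17/0.095 = 43.895; AUC_ev,0→∞ = 38.4275 + 43.895 = 82.3225 mcg/mL·h
F = (AUC_ev/D_ev)/(AUC_iv/D_iv) = (82.3225/300)/(350.111/200) = 0.274408/1.750555 = 0.1568

F = 0.16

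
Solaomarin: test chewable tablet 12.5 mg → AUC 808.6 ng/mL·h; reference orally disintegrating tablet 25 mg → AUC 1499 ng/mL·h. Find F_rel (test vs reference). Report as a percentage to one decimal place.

F_rel = (AUC_test/D_test) / (AUC_ref/D_ref)
      = (808.6/12.5) / (1499/25)
      = 64.688 / 59.96 = 1.0789 = 107.89%

F_rel = 107.9%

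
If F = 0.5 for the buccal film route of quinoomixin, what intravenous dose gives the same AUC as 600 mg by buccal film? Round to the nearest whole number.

D_iv = 300 mg

Systemic exposure from an extravascular dose = F × D_ev, so the equivalent IV dose is F × D_ev.
D_iv = F × D_ev = 0.5 × 600 = 300 mg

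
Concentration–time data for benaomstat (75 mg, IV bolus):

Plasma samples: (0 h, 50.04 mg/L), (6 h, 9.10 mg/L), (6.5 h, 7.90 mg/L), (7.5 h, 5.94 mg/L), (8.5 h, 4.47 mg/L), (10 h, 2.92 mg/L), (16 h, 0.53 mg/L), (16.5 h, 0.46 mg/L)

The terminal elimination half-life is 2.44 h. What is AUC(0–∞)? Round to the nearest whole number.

Trapezoidal AUC_0→16.5:
  [0→6]: (50.04+9.10)/2 × 6 = 177.42
  [6→6.5]: (9.10+7.90)/2 × 0.5 = 4.25
  [6.5→7.5]: (7.90+5.94)/2 × 1 = 6.92
  [7.5→8.5]: (5.94+4.47)/2 × 1 = 5.205
  [8.5→10]: (4.47+2.92)/2 × 1.5 = 5.5425
  [10→16]: (2.92+0.53)/2 × 6 = 10.35
  [16→16.5]: (0.53+0.46)/2 × 0.5 = 0.2475
  Sum = 209.935 mg/L·h
k_e = ln2 / t½ = 0.693147 / 2.44 = 0.2841 h^-1
Extrapolated tail: C_last / k_e = 0.46 / 0.2841 = 1.619
AUC_0→∞ = 209.935 + 1.619 = 211.554 mg/L·h

AUC = 212 mg/L·h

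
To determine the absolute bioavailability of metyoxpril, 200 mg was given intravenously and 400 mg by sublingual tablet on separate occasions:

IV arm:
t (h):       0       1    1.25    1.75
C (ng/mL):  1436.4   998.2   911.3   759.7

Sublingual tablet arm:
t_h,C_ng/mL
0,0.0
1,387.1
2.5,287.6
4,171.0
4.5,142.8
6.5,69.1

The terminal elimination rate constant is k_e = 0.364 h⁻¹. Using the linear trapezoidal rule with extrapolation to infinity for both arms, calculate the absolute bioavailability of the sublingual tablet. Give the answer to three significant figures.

F = 0.192

Trapezoidal AUC_0→1.75 (IV):
  [0→1]: (1436.4+998.2)/2 × 1 = 1217.3
  [1→1.25]: (998.2+911.3)/2 × 0.25 = 238.6875
  [1.25→1.75]: (911.3+759.7)/2 × 0.5 = 417.75
  Sum = 1873.7375 ng/mL·h
IV tail: 759.7/0.364 = 2087.088; AUC_iv,0→∞ = 1873.7375 + 2087.088 = 3960.8255 ng/mL·h
Trapezoidal AUC_0→6.5 (sublingual tablet):
  [0→1]: (0.0+387.1)/2 × 1 = 193.55
  [1→2.5]: (387.1+287.6)/2 × 1.5 = 506.025
  [2.5→4]: (287.6+171.0)/2 × 1.5 = 343.95
  [4→4.5]: (171.0+142.8)/2 × 0.5 = 78.45
  [4.5→6.5]: (142.8+69.1)/2 × 2 = 211.9
  Sum = 1333.875 ng/mL·h
sublingual tablet tail: 69.1/0.364 = 189.835; AUC_ev,0→∞ = 1333.875 + 189.835 = 1523.71 ng/mL·h
F = (AUC_ev/D_ev)/(AUC_iv/D_iv) = (1523.71/400)/(3960.8255/200) = 3.809275/19.8041 = 0.1923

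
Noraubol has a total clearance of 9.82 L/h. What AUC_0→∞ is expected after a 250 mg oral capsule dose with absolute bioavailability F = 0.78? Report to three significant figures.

AUC_0→∞ = F × Dose / CL
        = 0.78 × 250 / 9.82 = 19.8574 mg/L·h

AUC = 19.9 mg/L·h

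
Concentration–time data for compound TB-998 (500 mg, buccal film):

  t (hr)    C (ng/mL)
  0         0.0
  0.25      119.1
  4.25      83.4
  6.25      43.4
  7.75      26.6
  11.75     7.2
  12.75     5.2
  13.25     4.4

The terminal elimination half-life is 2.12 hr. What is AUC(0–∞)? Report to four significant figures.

Trapezoidal AUC_0→13.25:
  [0→0.25]: (0.0+119.1)/2 × 0.25 = 14.8875
  [0.25→4.25]: (119.1+83.4)/2 × 4 = 405.0
  [4.25→6.25]: (83.4+43.4)/2 × 2 = 126.8
  [6.25→7.75]: (43.4+26.6)/2 × 1.5 = 52.5
  [7.75→11.75]: (26.6+7.2)/2 × 4 = 67.6
  [11.75→12.75]: (7.2+5.2)/2 × 1 = 6.2
  [12.75→13.25]: (5.2+4.4)/2 × 0.5 = 2.4
  Sum = 675.3875 ng/mL·hr
k_e = ln2 / t½ = 0.693147 / 2.12 = 0.3270 hr^-1
Extrapolated tail: C_last / k_e = 4.4 / 0.327 = 13.456
AUC_0→∞ = 675.3875 + 13.456 = 688.8435 ng/mL·hr

AUC = 688.8 ng/mL·hr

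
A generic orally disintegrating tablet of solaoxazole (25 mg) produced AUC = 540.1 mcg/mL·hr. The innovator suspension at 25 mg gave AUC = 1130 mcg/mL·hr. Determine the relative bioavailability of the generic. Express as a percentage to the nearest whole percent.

F_rel = 48%

F_rel = (AUC_test/D_test) / (AUC_ref/D_ref)
      = (540.1/25) / (1130/25)
      = 21.604 / 45.2 = 0.4780 = 47.80%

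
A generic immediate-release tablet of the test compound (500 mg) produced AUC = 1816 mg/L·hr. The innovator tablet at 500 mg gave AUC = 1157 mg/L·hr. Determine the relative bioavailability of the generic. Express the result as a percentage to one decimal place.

F_rel = 157.0%

F_rel = (AUC_test/D_test) / (AUC_ref/D_ref)
      = (1816/500) / (1157/500)
      = 3.632 / 2.314 = 1.5696 = 156.96%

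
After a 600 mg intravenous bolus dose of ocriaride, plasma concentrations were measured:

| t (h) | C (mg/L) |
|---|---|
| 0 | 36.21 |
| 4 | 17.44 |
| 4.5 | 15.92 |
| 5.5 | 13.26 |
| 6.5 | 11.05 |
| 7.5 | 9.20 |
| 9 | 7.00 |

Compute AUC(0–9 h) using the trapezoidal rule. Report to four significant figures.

AUC = 164.7 mg/L·h

Trapezoidal AUC_0→9:
  [0→4]: (36.21+17.44)/2 × 4 = 107.3
  [4→4.5]: (17.44+15.92)/2 × 0.5 = 8.34
  [4.5→5.5]: (15.92+13.26)/2 × 1 = 14.59
  [5.5→6.5]: (13.26+11.05)/2 × 1 = 12.155
  [6.5→7.5]: (11.05+9.20)/2 × 1 = 10.125
  [7.5→9]: (9.20+7.00)/2 × 1.5 = 12.15
  Sum = 164.66 mg/L·h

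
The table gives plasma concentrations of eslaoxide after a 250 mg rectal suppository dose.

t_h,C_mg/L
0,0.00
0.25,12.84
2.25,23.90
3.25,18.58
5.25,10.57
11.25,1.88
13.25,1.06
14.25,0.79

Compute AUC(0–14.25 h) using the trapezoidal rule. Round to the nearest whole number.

AUC = 130 mg/L·h

Trapezoidal AUC_0→14.25:
  [0→0.25]: (0.00+12.84)/2 × 0.25 = 1.605
  [0.25→2.25]: (12.84+23.90)/2 × 2 = 36.74
  [2.25→3.25]: (23.90+18.58)/2 × 1 = 21.24
  [3.25→5.25]: (18.58+10.57)/2 × 2 = 29.15
  [5.25→11.25]: (10.57+1.88)/2 × 6 = 37.35
  [11.25→13.25]: (1.88+1.06)/2 × 2 = 2.94
  [13.25→14.25]: (1.06+0.79)/2 × 1 = 0.925
  Sum = 129.95 mg/L·h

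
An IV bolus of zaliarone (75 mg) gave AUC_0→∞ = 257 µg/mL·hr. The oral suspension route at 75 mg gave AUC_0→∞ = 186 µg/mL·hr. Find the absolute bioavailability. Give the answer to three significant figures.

F = 0.724

F = (AUC_ev / D_ev) / (AUC_iv / D_iv)
  = (186/75) / (257/75)
  = 2.48 / 3.42667 = 0.7237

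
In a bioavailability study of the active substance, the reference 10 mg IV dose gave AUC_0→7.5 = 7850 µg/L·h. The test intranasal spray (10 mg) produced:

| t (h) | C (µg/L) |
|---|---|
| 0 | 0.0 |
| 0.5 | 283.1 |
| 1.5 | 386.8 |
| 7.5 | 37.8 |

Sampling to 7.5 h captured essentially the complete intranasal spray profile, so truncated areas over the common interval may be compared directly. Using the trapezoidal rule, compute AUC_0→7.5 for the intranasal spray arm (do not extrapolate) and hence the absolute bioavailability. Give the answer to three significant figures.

F = 0.214

Trapezoidal AUC_0→7.5 (intranasal spray):
  [0→0.5]: (0.0+283.1)/2 × 0.5 = 70.775
  [0.5→1.5]: (283.1+386.8)/2 × 1 = 334.95
  [1.5→7.5]: (386.8+37.8)/2 × 6 = 1273.8
  Sum = 1679.525 µg/L·h
F = (AUC_ev/D_ev)/(AUC_iv/D_iv) = (1679.525/10)/(7850/10) = 167.9525/785 = 0.2140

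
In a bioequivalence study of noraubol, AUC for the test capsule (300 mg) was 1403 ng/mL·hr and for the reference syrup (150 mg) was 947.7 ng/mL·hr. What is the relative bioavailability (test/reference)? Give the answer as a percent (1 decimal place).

F_rel = (AUC_test/D_test) / (AUC_ref/D_ref)
      = (1403/300) / (947.7/150)
      = 4.67667 / 6.318 = 0.7402 = 74.02%

F_rel = 74.0%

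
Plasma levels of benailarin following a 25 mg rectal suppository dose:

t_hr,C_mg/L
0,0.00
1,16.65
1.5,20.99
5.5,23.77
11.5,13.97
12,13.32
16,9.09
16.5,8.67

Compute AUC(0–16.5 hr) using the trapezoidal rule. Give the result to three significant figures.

AUC = 277 mg/L·hr

Trapezoidal AUC_0→16.5:
  [0→1]: (0.00+16.65)/2 × 1 = 8.325
  [1→1.5]: (16.65+20.99)/2 × 0.5 = 9.41
  [1.5→5.5]: (20.99+23.77)/2 × 4 = 89.52
  [5.5→11.5]: (23.77+13.97)/2 × 6 = 113.22
  [11.5→12]: (13.97+13.32)/2 × 0.5 = 6.8225
  [12→16]: (13.32+9.09)/2 × 4 = 44.82
  [16→16.5]: (9.09+8.67)/2 × 0.5 = 4.44
  Sum = 276.5575 mg/L·hr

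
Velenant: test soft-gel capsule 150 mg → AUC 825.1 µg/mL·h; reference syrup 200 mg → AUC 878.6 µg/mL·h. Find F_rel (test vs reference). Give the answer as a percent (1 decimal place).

F_rel = 125.2%

F_rel = (AUC_test/D_test) / (AUC_ref/D_ref)
      = (825.1/150) / (878.6/200)
      = 5.50067 / 4.393 = 1.2521 = 125.21%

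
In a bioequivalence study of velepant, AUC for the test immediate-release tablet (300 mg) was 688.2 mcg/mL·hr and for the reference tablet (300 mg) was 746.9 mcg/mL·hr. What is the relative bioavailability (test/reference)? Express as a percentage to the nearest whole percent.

F_rel = 92%

F_rel = (AUC_test/D_test) / (AUC_ref/D_ref)
      = (688.2/300) / (746.9/300)
      = 2.294 / 2.48967 = 0.9214 = 92.14%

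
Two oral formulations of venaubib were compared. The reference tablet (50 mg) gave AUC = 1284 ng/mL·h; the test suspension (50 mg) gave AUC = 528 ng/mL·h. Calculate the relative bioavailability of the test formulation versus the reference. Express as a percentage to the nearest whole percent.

F_rel = 41%

F_rel = (AUC_test/D_test) / (AUC_ref/D_ref)
      = (528/50) / (1284/50)
      = 10.56 / 25.68 = 0.4112 = 41.12%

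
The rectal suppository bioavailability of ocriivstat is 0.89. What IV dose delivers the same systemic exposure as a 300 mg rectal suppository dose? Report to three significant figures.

D_iv = 267 mg

Systemic exposure from an extravascular dose = F × D_ev, so the equivalent IV dose is F × D_ev.
D_iv = F × D_ev = 0.89 × 300 = 267 mg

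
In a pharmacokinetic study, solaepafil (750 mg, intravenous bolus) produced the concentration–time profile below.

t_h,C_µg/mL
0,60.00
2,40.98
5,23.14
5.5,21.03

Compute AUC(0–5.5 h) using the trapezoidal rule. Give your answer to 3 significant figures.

AUC = 208 µg/mL·h

Trapezoidal AUC_0→5.5:
  [0→2]: (60.00+40.98)/2 × 2 = 100.98
  [2→5]: (40.98+23.14)/2 × 3 = 96.18
  [5→5.5]: (23.14+21.03)/2 × 0.5 = 11.0425
  Sum = 208.2025 µg/mL·h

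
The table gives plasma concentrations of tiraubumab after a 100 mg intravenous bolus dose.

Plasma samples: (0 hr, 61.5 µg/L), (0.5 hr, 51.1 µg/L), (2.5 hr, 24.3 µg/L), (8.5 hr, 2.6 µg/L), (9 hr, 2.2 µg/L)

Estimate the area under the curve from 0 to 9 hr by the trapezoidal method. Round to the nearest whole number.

Trapezoidal AUC_0→9:
  [0→0.5]: (61.5+51.1)/2 × 0.5 = 28.15
  [0.5→2.5]: (51.1+24.3)/2 × 2 = 75.4
  [2.5→8.5]: (24.3+2.6)/2 × 6 = 80.7
  [8.5→9]: (2.6+2.2)/2 × 0.5 = 1.2
  Sum = 185.45 µg/L·hr

AUC = 185 µg/L·hr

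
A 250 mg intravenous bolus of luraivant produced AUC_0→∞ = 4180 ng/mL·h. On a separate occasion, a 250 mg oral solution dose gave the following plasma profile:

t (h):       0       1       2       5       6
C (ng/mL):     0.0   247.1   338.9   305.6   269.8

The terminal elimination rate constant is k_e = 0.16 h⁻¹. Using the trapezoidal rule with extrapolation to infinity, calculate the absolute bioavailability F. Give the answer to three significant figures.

Trapezoidal AUC_0→6 (oral solution):
  [0→1]: (0.0+247.1)/2 × 1 = 123.55
  [1→2]: (247.1+338.9)/2 × 1 = 293.0
  [2→5]: (338.9+305.6)/2 × 3 = 966.75
  [5→6]: (305.6+269.8)/2 × 1 = 287.7
  Sum = 1671.0 ng/mL·h
Tail: C_last/k_e = 269.8/0.16 = 1686.250
AUC_0→∞ (oral solution) = 1671.0 + 1686.250 = 3357.25 ng/mL·h
F = (AUC_ev/D_ev)/(AUC_iv/D_iv) = (3357.25/250)/(4180/250) = 13.429/16.72 = 0.8032

F = 0.803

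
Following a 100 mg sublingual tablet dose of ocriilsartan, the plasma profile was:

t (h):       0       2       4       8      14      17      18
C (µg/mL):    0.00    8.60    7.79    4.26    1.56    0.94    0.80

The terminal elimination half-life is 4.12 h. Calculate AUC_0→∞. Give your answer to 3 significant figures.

AUC = 75.9 µg/mL·h

Trapezoidal AUC_0→18:
  [0→2]: (0.00+8.60)/2 × 2 = 8.6
  [2→4]: (8.60+7.79)/2 × 2 = 16.39
  [4→8]: (7.79+4.26)/2 × 4 = 24.1
  [8→14]: (4.26+1.56)/2 × 6 = 17.46
  [14→17]: (1.56+0.94)/2 × 3 = 3.75
  [17→18]: (0.94+0.80)/2 × 1 = 0.87
  Sum = 71.17 µg/mL·h
k_e = ln2 / t½ = 0.693147 / 4.12 = 0.1682 h^-1
Extrapolated tail: C_last / k_e = 0.80 / 0.1682 = 4.756
AUC_0→∞ = 71.17 + 4.756 = 75.926 µg/mL·h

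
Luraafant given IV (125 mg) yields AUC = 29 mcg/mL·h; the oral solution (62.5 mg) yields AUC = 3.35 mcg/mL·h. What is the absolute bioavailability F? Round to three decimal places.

F = (AUC_ev / D_ev) / (AUC_iv / D_iv)
  = (3.35/62.5) / (29/125)
  = 0.0536 / 0.232 = 0.2310

F = 0.231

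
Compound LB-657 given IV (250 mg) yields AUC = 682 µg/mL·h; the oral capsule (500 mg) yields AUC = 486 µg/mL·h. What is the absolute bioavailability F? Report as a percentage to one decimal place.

F = (AUC_ev / D_ev) / (AUC_iv / D_iv)
  = (486/500) / (682/250)
  = 0.972 / 2.728 = 0.3563
  = 35.63%

F = 35.6%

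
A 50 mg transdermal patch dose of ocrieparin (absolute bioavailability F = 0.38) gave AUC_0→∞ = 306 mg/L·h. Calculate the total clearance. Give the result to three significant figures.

CL = F × Dose / AUC_0→∞
   = 0.38 × 50 / 306 = 0.0620915 L/h

CL = 0.0621 L/h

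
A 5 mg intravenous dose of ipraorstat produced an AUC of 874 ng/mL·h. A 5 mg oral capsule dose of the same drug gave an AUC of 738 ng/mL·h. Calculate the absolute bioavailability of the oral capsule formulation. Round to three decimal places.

F = 0.844

F = (AUC_ev / D_ev) / (AUC_iv / D_iv)
  = (738/5) / (874/5)
  = 147.6 / 174.8 = 0.8444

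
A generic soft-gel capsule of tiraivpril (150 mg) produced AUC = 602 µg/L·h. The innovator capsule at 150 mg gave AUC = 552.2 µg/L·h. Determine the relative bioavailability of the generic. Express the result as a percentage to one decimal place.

F_rel = 109.0%

F_rel = (AUC_test/D_test) / (AUC_ref/D_ref)
      = (602/150) / (552.2/150)
      = 4.01333 / 3.68133 = 1.0902 = 109.02%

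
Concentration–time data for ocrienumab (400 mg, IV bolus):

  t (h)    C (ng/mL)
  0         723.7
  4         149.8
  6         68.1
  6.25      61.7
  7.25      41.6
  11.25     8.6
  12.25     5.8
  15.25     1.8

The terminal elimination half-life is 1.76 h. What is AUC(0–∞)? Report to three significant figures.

Trapezoidal AUC_0→15.25:
  [0→4]: (723.7+149.8)/2 × 4 = 1747.0
  [4→6]: (149.8+68.1)/2 × 2 = 217.9
  [6→6.25]: (68.1+61.7)/2 × 0.25 = 16.225
  [6.25→7.25]: (61.7+41.6)/2 × 1 = 51.65
  [7.25→11.25]: (41.6+8.6)/2 × 4 = 100.4
  [11.25→12.25]: (8.6+5.8)/2 × 1 = 7.2
  [12.25→15.25]: (5.8+1.8)/2 × 3 = 11.4
  Sum = 2151.775 ng/mL·h
k_e = ln2 / t½ = 0.693147 / 1.76 = 0.3938 h^-1
Extrapolated tail: C_last / k_e = 1.8 / 0.3938 = 4.571
AUC_0→∞ = 2151.775 + 4.571 = 2156.346 ng/mL·h

AUC = 2160 ng/mL·h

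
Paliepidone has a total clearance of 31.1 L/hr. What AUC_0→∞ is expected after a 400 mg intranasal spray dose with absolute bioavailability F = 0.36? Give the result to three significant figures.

AUC = 4.63 mg/L·hr

AUC_0→∞ = F × Dose / CL
        = 0.36 × 400 / 31.1 = 4.63023 mg/L·hr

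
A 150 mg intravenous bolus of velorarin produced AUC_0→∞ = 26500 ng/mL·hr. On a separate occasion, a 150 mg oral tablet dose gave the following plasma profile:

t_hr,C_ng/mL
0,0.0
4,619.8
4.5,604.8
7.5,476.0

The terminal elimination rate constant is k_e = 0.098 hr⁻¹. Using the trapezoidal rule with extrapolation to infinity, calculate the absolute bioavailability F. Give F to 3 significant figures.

F = 0.303

Trapezoidal AUC_0→7.5 (oral tablet):
  [0→4]: (0.0+619.8)/2 × 4 = 1239.6
  [4→4.5]: (619.8+604.8)/2 × 0.5 = 306.15
  [4.5→7.5]: (604.8+476.0)/2 × 3 = 1621.2
  Sum = 3166.95 ng/mL·hr
Tail: C_last/k_e = 476.0/0.098 = 4857.143
AUC_0→∞ (oral tablet) = 3166.95 + 4857.143 = 8024.093 ng/mL·hr
F = (AUC_ev/D_ev)/(AUC_iv/D_iv) = (8024.093/150)/(26500/150) = 53.494/176.667 = 0.3028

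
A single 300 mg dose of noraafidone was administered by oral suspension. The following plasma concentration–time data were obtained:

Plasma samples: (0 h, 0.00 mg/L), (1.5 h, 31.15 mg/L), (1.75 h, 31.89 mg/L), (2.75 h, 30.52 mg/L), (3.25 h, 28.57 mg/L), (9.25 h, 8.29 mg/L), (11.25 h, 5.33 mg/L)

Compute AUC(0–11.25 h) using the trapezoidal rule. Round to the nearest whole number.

Trapezoidal AUC_0→11.25:
  [0→1.5]: (0.00+31.15)/2 × 1.5 = 23.3625
  [1.5→1.75]: (31.15+31.89)/2 × 0.25 = 7.88
  [1.75→2.75]: (31.89+30.52)/2 × 1 = 31.205
  [2.75→3.25]: (30.52+28.57)/2 × 0.5 = 14.7725
  [3.25→9.25]: (28.57+8.29)/2 × 6 = 110.58
  [9.25→11.25]: (8.29+5.33)/2 × 2 = 13.62
  Sum = 201.42 mg/L·h

AUC = 201 mg/L·h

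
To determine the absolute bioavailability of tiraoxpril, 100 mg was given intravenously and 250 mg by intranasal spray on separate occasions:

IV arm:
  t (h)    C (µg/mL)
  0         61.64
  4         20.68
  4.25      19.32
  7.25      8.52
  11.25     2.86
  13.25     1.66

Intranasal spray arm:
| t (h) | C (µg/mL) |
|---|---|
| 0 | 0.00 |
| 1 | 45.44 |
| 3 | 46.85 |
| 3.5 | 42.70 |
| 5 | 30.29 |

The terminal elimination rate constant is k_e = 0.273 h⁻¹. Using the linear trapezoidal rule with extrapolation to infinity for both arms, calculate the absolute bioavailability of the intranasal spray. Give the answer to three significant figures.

Trapezoidal AUC_0→13.25 (IV):
  [0→4]: (61.64+20.68)/2 × 4 = 164.64
  [4→4.25]: (20.68+19.32)/2 × 0.25 = 5.0
  [4.25→7.25]: (19.32+8.52)/2 × 3 = 41.76
  [7.25→11.25]: (8.52+2.86)/2 × 4 = 22.76
  [11.25→13.25]: (2.86+1.66)/2 × 2 = 4.52
  Sum = 238.68 µg/mL·h
IV tail: 1.66/0.273 = 6.081; AUC_iv,0→∞ = 238.68 + 6.081 = 244.761 µg/mL·h
Trapezoidal AUC_0→5 (intranasal spray):
  [0→1]: (0.00+45.44)/2 × 1 = 22.72
  [1→3]: (45.44+46.85)/2 × 2 = 92.29
  [3→3.5]: (46.85+42.70)/2 × 0.5 = 22.3875
  [3.5→5]: (42.70+30.29)/2 × 1.5 = 54.7425
  Sum = 192.14 µg/mL·h
intranasal spray tail: 30.29/0.273 = 110.952; AUC_ev,0→∞ = 192.14 + 110.952 = 303.092 µg/mL·h
F = (AUC_ev/D_ev)/(AUC_iv/D_iv) = (303.092/250)/(244.761/100) = 1.212368/2.44761 = 0.4953

F = 0.495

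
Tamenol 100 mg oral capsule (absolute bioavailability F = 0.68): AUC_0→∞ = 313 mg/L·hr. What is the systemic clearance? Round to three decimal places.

CL = F × Dose / AUC_0→∞
   = 0.68 × 100 / 313 = 0.217252 L/hr

CL = 0.217 L/hr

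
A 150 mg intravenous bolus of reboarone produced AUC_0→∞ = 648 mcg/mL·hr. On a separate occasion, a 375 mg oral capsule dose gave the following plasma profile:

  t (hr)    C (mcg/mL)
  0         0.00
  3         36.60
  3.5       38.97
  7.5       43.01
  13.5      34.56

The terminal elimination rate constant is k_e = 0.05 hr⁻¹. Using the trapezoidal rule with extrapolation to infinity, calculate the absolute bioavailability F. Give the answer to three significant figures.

F = 0.717

Trapezoidal AUC_0→13.5 (oral capsule):
  [0→3]: (0.00+36.60)/2 × 3 = 54.9
  [3→3.5]: (36.60+38.97)/2 × 0.5 = 18.8925
  [3.5→7.5]: (38.97+43.01)/2 × 4 = 163.96
  [7.5→13.5]: (43.01+34.56)/2 × 6 = 232.71
  Sum = 470.4625 mcg/mL·hr
Tail: C_last/k_e = 34.56/0.05 = 691.200
AUC_0→∞ (oral capsule) = 470.4625 + 691.200 = 1161.6625 mcg/mL·hr
F = (AUC_ev/D_ev)/(AUC_iv/D_iv) = (1161.6625/375)/(648/150) = 3.09777/4.32 = 0.7171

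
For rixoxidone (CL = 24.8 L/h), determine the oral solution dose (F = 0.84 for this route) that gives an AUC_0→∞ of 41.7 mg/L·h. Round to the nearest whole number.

Dose = 1231 mg

Dose = CL × AUC_0→∞ / F
     = 24.8 × 41.7 / 0.84 = 1231.14 mg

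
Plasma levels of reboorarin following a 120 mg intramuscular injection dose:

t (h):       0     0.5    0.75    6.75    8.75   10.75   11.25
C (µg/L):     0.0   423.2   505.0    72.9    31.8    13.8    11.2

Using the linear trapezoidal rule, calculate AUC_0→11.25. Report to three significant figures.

AUC = 2110 µg/L·h

Trapezoidal AUC_0→11.25:
  [0→0.5]: (0.0+423.2)/2 × 0.5 = 105.8
  [0.5→0.75]: (423.2+505.0)/2 × 0.25 = 116.025
  [0.75→6.75]: (505.0+72.9)/2 × 6 = 1733.7
  [6.75→8.75]: (72.9+31.8)/2 × 2 = 104.7
  [8.75→10.75]: (31.8+13.8)/2 × 2 = 45.6
  [10.75→11.25]: (13.8+11.2)/2 × 0.5 = 6.25
  Sum = 2112.075 µg/L·h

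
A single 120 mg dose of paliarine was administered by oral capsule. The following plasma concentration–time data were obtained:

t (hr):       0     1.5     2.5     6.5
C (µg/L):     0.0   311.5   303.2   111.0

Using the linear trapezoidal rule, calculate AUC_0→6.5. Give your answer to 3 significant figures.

Trapezoidal AUC_0→6.5:
  [0→1.5]: (0.0+311.5)/2 × 1.5 = 233.625
  [1.5→2.5]: (311.5+303.2)/2 × 1 = 307.35
  [2.5→6.5]: (303.2+111.0)/2 × 4 = 828.4
  Sum = 1369.375 µg/L·hr

AUC = 1370 µg/L·hr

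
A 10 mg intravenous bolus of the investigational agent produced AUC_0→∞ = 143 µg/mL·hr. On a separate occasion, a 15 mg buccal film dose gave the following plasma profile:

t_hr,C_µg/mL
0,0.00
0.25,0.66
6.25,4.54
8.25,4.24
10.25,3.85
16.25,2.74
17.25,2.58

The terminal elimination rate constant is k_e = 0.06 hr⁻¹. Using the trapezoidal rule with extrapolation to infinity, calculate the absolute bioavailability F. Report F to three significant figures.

Trapezoidal AUC_0→17.25 (buccal film):
  [0→0.25]: (0.00+0.66)/2 × 0.25 = 0.0825
  [0.25→6.25]: (0.66+4.54)/2 × 6 = 15.6
  [6.25→8.25]: (4.54+4.24)/2 × 2 = 8.78
  [8.25→10.25]: (4.24+3.85)/2 × 2 = 8.09
  [10.25→16.25]: (3.85+2.74)/2 × 6 = 19.77
  [16.25→17.25]: (2.74+2.58)/2 × 1 = 2.66
  Sum = 54.9825 µg/mL·hr
Tail: C_last/k_e = 2.58/0.06 = 43.000
AUC_0→∞ (buccal film) = 54.9825 + 43.000 = 97.9825 µg/mL·hr
F = (AUC_ev/D_ev)/(AUC_iv/D_iv) = (97.9825/15)/(143/10) = 6.53217/14.3 = 0.4568

F = 0.457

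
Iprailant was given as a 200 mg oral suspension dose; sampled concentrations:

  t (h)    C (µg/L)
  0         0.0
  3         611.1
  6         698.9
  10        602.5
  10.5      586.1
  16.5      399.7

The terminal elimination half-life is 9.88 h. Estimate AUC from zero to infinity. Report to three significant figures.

AUC = 14400 µg/L·h

Trapezoidal AUC_0→16.5:
  [0→3]: (0.0+611.1)/2 × 3 = 916.65
  [3→6]: (611.1+698.9)/2 × 3 = 1965.0
  [6→10]: (698.9+602.5)/2 × 4 = 2602.8
  [10→10.5]: (602.5+586.1)/2 × 0.5 = 297.15
  [10.5→16.5]: (586.1+399.7)/2 × 6 = 2957.4
  Sum = 8739.0 µg/L·h
k_e = ln2 / t½ = 0.693147 / 9.88 = 0.0702 h^-1
Extrapolated tail: C_last / k_e = 399.7 / 0.0702 = 5693.732
AUC_0→∞ = 8739.0 + 5693.732 = 14432.732 µg/L·h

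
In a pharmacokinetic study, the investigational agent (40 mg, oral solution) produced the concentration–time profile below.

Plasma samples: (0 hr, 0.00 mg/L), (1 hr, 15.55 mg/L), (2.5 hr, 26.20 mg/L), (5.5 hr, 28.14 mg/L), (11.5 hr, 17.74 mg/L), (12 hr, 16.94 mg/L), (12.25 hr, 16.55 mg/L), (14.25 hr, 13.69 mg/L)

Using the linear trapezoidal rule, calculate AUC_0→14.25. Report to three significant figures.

Trapezoidal AUC_0→14.25:
  [0→1]: (0.00+15.55)/2 × 1 = 7.775
  [1→2.5]: (15.55+26.20)/2 × 1.5 = 31.3125
  [2.5→5.5]: (26.20+28.14)/2 × 3 = 81.51
  [5.5→11.5]: (28.14+17.74)/2 × 6 = 137.64
  [11.5→12]: (17.74+16.94)/2 × 0.5 = 8.67
  [12→12.25]: (16.94+16.55)/2 × 0.25 = 4.18625
  [12.25→14.25]: (16.55+13.69)/2 × 2 = 30.24
  Sum = 301.33375 mg/L·hr

AUC = 301 mg/L·hr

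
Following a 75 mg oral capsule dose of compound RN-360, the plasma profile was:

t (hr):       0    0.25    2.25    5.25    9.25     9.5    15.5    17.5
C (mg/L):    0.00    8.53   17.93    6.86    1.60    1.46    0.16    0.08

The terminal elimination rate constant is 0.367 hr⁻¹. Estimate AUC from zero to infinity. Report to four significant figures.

AUC = 87.33 mg/L·hr

Trapezoidal AUC_0→17.5:
  [0→0.25]: (0.00+8.53)/2 × 0.25 = 1.06625
  [0.25→2.25]: (8.53+17.93)/2 × 2 = 26.46
  [2.25→5.25]: (17.93+6.86)/2 × 3 = 37.185
  [5.25→9.25]: (6.86+1.60)/2 × 4 = 16.92
  [9.25→9.5]: (1.60+1.46)/2 × 0.25 = 0.3825
  [9.5→15.5]: (1.46+0.16)/2 × 6 = 4.86
  [15.5→17.5]: (0.16+0.08)/2 × 2 = 0.24
  Sum = 87.11375 mg/L·hr
Extrapolated tail: C_last / k_e = 0.08 / 0.367 = 0.218
AUC_0→∞ = 87.11375 + 0.218 = 87.33175 mg/L·hr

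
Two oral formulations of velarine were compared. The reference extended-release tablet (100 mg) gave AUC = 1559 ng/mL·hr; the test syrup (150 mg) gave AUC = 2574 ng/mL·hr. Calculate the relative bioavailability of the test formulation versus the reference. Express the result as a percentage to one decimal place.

F_rel = (AUC_test/D_test) / (AUC_ref/D_ref)
      = (2574/150) / (1559/100)
      = 17.16 / 15.59 = 1.1007 = 110.07%

F_rel = 110.1%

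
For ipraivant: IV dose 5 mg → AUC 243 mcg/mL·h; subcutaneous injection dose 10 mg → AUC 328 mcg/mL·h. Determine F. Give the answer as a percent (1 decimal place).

F = 67.5%

F = (AUC_ev / D_ev) / (AUC_iv / D_iv)
  = (328/10) / (243/5)
  = 32.8 / 48.6 = 0.6749
  = 67.49%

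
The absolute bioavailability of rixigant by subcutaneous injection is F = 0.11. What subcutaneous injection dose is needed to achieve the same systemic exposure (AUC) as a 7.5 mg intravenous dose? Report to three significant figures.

D_subcutaneous = 68.2 mg

For equal systemic exposure: F × D_ev = D_iv
D_ev = D_iv / F = 7.5 / 0.11 = 68.1818 mg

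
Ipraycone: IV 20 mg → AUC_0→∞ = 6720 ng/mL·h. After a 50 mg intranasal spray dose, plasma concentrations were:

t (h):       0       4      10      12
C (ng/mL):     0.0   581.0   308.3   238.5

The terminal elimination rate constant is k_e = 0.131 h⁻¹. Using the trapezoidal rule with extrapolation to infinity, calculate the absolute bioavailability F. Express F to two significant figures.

F = 0.37

Trapezoidal AUC_0→12 (intranasal spray):
  [0→4]: (0.0+581.0)/2 × 4 = 1162.0
  [4→10]: (581.0+308.3)/2 × 6 = 2667.9
  [10→12]: (308.3+238.5)/2 × 2 = 546.8
  Sum = 4376.7 ng/mL·h
Tail: C_last/k_e = 238.5/0.131 = 1820.611
AUC_0→∞ (intranasal spray) = 4376.7 + 1820.611 = 6197.311 ng/mL·h
F = (AUC_ev/D_ev)/(AUC_iv/D_iv) = (6197.311/50)/(6720/20) = 123.94622/336 = 0.3689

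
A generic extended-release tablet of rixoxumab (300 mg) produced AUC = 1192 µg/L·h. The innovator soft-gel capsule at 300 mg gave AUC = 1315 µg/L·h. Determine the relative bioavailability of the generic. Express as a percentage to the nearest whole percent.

F_rel = (AUC_test/D_test) / (AUC_ref/D_ref)
      = (1192/300) / (1315/300)
      = 3.97333 / 4.38333 = 0.9065 = 90.65%

F_rel = 91%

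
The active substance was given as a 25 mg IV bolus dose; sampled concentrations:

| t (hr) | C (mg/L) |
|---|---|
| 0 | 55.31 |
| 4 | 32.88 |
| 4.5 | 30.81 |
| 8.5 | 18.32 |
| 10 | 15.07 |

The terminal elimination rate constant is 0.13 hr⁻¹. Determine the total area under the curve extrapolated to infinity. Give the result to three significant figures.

Trapezoidal AUC_0→10:
  [0→4]: (55.31+32.88)/2 × 4 = 176.38
  [4→4.5]: (32.88+30.81)/2 × 0.5 = 15.9225
  [4.5→8.5]: (30.81+18.32)/2 × 4 = 98.26
  [8.5→10]: (18.32+15.07)/2 × 1.5 = 25.0425
  Sum = 315.605 mg/L·hr
Extrapolated tail: C_last / k_e = 15.07 / 0.13 = 115.923
AUC_0→∞ = 315.605 + 115.923 = 431.528 mg/L·hr

AUC = 432 mg/L·hr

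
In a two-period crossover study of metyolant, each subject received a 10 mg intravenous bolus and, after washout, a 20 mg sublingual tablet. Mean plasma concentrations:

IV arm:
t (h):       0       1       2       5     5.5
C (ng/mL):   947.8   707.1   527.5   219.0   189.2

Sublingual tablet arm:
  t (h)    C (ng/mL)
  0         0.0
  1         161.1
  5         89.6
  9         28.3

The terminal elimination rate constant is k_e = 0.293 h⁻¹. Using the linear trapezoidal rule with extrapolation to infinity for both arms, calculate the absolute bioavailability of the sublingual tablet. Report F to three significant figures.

Trapezoidal AUC_0→5.5 (IV):
  [0→1]: (947.8+707.1)/2 × 1 = 827.45
  [1→2]: (707.1+527.5)/2 × 1 = 617.3
  [2→5]: (527.5+219.0)/2 × 3 = 1119.75
  [5→5.5]: (219.0+189.2)/2 × 0.5 = 102.05
  Sum = 2666.55 ng/mL·h
IV tail: 189.2/0.293 = 645.734; AUC_iv,0→∞ = 2666.55 + 645.734 = 3312.284 ng/mL·h
Trapezoidal AUC_0→9 (sublingual tablet):
  [0→1]: (0.0+161.1)/2 × 1 = 80.55
  [1→5]: (161.1+89.6)/2 × 4 = 501.4
  [5→9]: (89.6+28.3)/2 × 4 = 235.8
  Sum = 817.75 ng/mL·h
sublingual tablet tail: 28.3/0.293 = 96.587; AUC_ev,0→∞ = 817.75 + 96.587 = 914.337 ng/mL·h
F = (AUC_ev/D_ev)/(AUC_iv/D_iv) = (914.337/20)/(3312.284/10) = 45.71685/331.2284 = 0.1380

F = 0.138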